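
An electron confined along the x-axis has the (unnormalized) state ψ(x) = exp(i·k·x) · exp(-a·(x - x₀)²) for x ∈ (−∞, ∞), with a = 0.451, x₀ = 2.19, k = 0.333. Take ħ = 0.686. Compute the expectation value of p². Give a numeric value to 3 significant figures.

0.264

p² ψ = −ħ² d²ψ/dx²; ⟨p²⟩ = −ħ² ∫ ψ*·ψ'' dx / ∫|ψ|² dx.
Gaussian moments (u = x − x₀): ∫u^(2j)·e^(−2au²) du = (2j−1)!!/(4a)^j · √(π/(2a)), odd powers integrate to 0; here √(π/(2a)) = 1.8663. Derivatives: ψ′ = (ik − 2au)·ψ, ψ″ = ((ik − 2au)² − 2a)·ψ; the odd-in-u pieces drop out.
State is unnormalized: ∫|ψ|² dx = 1.8663, and ∫ψ*·(−ħ² ψ'') dx = 0.49348, so ⟨p²⟩ = 0.49348 / 1.8663.
⟨p²⟩ = 0.26442.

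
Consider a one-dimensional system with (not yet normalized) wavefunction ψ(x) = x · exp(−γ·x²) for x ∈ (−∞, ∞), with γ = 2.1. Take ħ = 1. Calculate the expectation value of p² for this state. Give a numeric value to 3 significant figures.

6.30

p² ψ = −ħ² d²ψ/dx²; ⟨p²⟩ = −ħ² ∫ ψ*·ψ'' dx / ∫|ψ|² dx.
Expand each integrand as polynomial × e^(−2γx²) and use ∫x^(2j)·e^(−2γx²) dx = (2j−1)!!/(4γ)^j · √(π/(2γ)), odd powers → 0; here √(π/(2γ)) = 0.86487. Differentiate with the product rule, d/dx e^(−γx²) = −2γx·e^(−γx²).
State is unnormalized: ∫|ψ|² dx = 0.10296, and ∫ψ*·(−ħ² ψ'') dx = 0.64865, so ⟨p²⟩ = 0.64865 / 0.10296.
⟨p²⟩ = 6.3000.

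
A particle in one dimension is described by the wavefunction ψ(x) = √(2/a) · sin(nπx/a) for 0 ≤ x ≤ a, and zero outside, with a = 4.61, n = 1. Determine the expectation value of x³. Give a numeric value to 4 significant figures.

⟨x³⟩ = ∫ x³·|ψ|² dx (integrals over the domain).
With sin²θ = (1 − cos2θ)/2 on 0 ≤ x ≤ a: ∫sin²(nπx/a) dx = a/2, ∫x·sin²(nπx/a) dx = a²/4, ∫x²·sin²(nπx/a) dx = a³·(1/6 − 1/(4n²π²)); higher powers xᵏ the same way, integrating xᵏ·cos(2nπx/a) by parts.
⟨x³⟩ = 17.048.

17.05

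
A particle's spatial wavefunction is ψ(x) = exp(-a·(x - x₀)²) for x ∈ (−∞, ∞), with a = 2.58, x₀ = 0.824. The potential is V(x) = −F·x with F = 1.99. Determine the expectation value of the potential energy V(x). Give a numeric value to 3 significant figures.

⟨V⟩ = ∫ V(x)·|ψ|² dx / ∫|ψ|² dx.
Gaussian moments (u = x − x₀): ∫u^(2j)·e^(−2au²) du = (2j−1)!!/(4a)^j · √(π/(2a)), odd powers integrate to 0; here √(π/(2a)) = 0.78028.
State is unnormalized: ∫|ψ|² dx = 0.78028, and ∫ψ*·V(x)·ψ dx = -1.2795, so ⟨V⟩ = -1.2795 / 0.78028.
⟨V⟩ = -1.6398.

-1.64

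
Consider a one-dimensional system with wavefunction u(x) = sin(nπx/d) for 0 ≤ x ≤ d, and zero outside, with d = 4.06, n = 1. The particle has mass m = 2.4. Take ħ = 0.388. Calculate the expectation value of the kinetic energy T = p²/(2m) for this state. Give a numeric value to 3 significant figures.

0.0188

T = −(ħ²/2m) d²/dx², so ⟨T⟩ = −(ħ²/2m) ∫ u*·u'' dx / ∫|u|² dx; with m = 2.4.
d/dx sin(nπx/d) = (nπ/d)·cos(nπx/d) and d²/dx² sin(nπx/d) = −(nπ/d)²·sin(nπx/d); on 0 ≤ x ≤ d, ∫sin²(nπx/d) dx = d/2 and ∫sin(nπx/d)·cos(nπx/d) dx = 0.
State is unnormalized: ∫|u|² dx = 2.0300, and ∫u*·(−ħ²/2m · u'') dx = 0.038121, so ⟨T⟩ = 0.038121 / 2.0300.
⟨T⟩ = 0.018779.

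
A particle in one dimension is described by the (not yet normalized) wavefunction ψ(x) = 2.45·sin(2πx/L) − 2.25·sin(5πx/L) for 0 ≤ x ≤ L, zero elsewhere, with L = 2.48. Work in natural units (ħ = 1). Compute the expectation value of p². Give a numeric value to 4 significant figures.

21.84

p² ψ = −ħ² d²ψ/dx²; ⟨p²⟩ = −ħ² ∫ ψ*·ψ'' dx / ∫|ψ|² dx.
d²/dx² sin(jπx/L) = −(jπ/L)²·sin(jπx/L); on 0 ≤ x ≤ L, ∫sin²(jπx/L) dx = L/2 and ∫sin(jπx/L)·sin(lπx/L) dx = 0 for j ≠ l, so only diagonal terms survive in ∫|ψ|² and ∫ψ·ψ″; ∫ψ·ψ′ dx = [ψ²/2] between the walls = 0.
State is unnormalized: ∫|ψ|² dx = 13.721, and ∫ψ*·(−ħ² ψ'') dx = 299.62, so ⟨p²⟩ = 299.62 / 13.721.
⟨p²⟩ = 21.837.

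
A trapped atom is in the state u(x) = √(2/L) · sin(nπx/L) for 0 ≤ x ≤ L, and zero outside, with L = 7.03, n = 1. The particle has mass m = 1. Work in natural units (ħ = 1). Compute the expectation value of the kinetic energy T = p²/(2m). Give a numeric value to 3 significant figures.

0.0999

T = −(ħ²/2m) d²/dx², so ⟨T⟩ = −(ħ²/2m) ∫ u*·u'' dx; with m = 1.
d/dx sin(nπx/L) = (nπ/L)·cos(nπx/L) and d²/dx² sin(nπx/L) = −(nπ/L)²·sin(nπx/L); on 0 ≤ x ≤ L, ∫sin²(nπx/L) dx = L/2 and ∫sin(nπx/L)·cos(nπx/L) dx = 0.
⟨T⟩ = 0.099853.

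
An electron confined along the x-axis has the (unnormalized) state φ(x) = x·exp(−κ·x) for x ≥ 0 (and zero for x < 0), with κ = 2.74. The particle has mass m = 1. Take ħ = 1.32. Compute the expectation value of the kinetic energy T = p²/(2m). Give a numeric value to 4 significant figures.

T = −(ħ²/2m) d²/dx², so ⟨T⟩ = −(ħ²/2m) ∫ φ*·φ'' dx / ∫|φ|² dx; with m = 1.
Differentiate x·exp(−κ·x) with the product rule; every integrand then reduces to terms xʲ·e^(−2κx) on [0, ∞), with ∫₀^∞ xʲ·e^(−2κx) dx = j!/(2κ)^(j+1).
State is unnormalized: ∫|φ|² dx = 0.012153, and ∫φ*·(−ħ²/2m · φ'') dx = 0.079489, so ⟨T⟩ = 0.079489 / 0.012153.
⟨T⟩ = 6.5406.

6.541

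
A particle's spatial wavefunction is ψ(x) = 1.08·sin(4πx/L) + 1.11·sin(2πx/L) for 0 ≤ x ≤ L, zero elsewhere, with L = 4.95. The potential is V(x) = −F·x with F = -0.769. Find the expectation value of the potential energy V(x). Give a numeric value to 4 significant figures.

1.903

⟨V⟩ = ∫ V(x)·|ψ|² dx / ∫|ψ|² dx.
On 0 ≤ x ≤ L (j ≠ l): ∫sin²(jπx/L) dx = L/2, ∫sin(jπx/L)·sin(lπx/L) dx = 0; diagonal moments ∫x·sin²(jπx/L) dx = L²/4, ∫x²·sin²(jπx/L) dx = L³·(1/6 − 1/(4j²π²)); cross terms ∫x·sin(jπx/L)·sin(lπx/L) dx = 0 for j + l even and −4jlL²/(π²(j² − l²)²) for j + l odd, ∫x²·sin(jπx/L)·sin(lπx/L) dx = (−1)^(j+l)·4jlL³/(π²(j² − l²)²); higher powers the same way via product-to-sum and parts.
State is unnormalized: ∫|ψ|² dx = 5.9363, and ∫ψ*·V(x)·ψ dx = 11.298, so ⟨V⟩ = 11.298 / 5.9363.
⟨V⟩ = 1.9033.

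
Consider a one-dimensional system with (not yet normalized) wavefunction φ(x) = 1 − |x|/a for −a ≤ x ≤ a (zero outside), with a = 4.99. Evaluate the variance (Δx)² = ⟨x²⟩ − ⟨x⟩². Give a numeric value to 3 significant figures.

2.49

Compute ⟨x⟩ and ⟨x²⟩ separately, then (Δx)² = ⟨x²⟩ − ⟨x⟩².
φ is even, so ∫ over [−a, a] = 2∫₀ᵃ with φ = 1 − x/a there: ∫₀ᵃ (1 − x/a)² dx = a/3, ∫₀ᵃ x²(1 − x/a)² dx = a³/30, ∫₀ᵃ x⁴(1 − x/a)² dx = a⁵/105.
Normalization: ∫|φ|² dx = 3.3267.
⟨x⟩ = 0.0000 and ⟨x²⟩ = 2.4900.
(Δx)² = 2.4900 − (0.0000)² = 2.4900.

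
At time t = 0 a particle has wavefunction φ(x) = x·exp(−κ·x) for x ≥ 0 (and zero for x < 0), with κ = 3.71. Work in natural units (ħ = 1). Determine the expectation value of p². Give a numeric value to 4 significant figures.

13.76

p² φ = −ħ² d²φ/dx²; ⟨p²⟩ = −ħ² ∫ φ*·φ'' dx / ∫|φ|² dx.
Differentiate x·exp(−κ·x) with the product rule; every integrand then reduces to terms xʲ·e^(−2κx) on [0, ∞), with ∫₀^∞ xʲ·e^(−2κx) dx = j!/(2κ)^(j+1).
State is unnormalized: ∫|φ|² dx = 0.0048957, and ∫φ*·(−ħ² φ'') dx = 0.067385, so ⟨p²⟩ = 0.067385 / 0.0048957.
⟨p²⟩ = 13.764.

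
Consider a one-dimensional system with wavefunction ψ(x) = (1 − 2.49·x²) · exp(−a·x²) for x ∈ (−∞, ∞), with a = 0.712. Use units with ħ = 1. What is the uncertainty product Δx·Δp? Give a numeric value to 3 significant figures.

Δx = √(⟨x²⟩−⟨x⟩²), Δp = √(⟨p²⟩−⟨p⟩²).
Expand each integrand as polynomial × e^(−2ax²) and use ∫x^(2j)·e^(−2ax²) dx = (2j−1)!!/(4a)^j · √(π/(2a)), odd powers → 0; here √(π/(2a)) = 1.4853. Differentiate with the product rule, d/dx e^(−ax²) = −2ax·e^(−ax²).
Normalization: ∫|ψ|² dx = 2.2942.
⟨x⟩ = 0.0000, ⟨x²⟩ = 1.6413 ⇒ Δx = 1.2811.
⟨p⟩ = 0.0000, ⟨p²⟩ = 3.7335 ⇒ Δp = 1.9322.
Δx·Δp = 2.4755.

2.48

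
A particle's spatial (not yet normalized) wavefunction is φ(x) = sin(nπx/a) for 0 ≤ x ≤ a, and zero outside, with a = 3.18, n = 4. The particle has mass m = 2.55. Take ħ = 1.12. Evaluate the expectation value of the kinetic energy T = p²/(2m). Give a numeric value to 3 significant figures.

T = −(ħ²/2m) d²/dx², so ⟨T⟩ = −(ħ²/2m) ∫ φ*·φ'' dx / ∫|φ|² dx; with m = 2.55.
d/dx sin(nπx/a) = (nπ/a)·cos(nπx/a) and d²/dx² sin(nπx/a) = −(nπ/a)²·sin(nπx/a); on 0 ≤ x ≤ a, ∫sin²(nπx/a) dx = a/2 and ∫sin(nπx/a)·cos(nπx/a) dx = 0.
State is unnormalized: ∫|φ|² dx = 1.5900, and ∫φ*·(−ħ²/2m · φ'') dx = 6.1070, so ⟨T⟩ = 6.1070 / 1.5900.
⟨T⟩ = 3.8409.

3.84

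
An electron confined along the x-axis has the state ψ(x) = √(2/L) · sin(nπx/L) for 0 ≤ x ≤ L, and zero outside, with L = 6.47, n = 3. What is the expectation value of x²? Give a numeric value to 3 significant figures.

13.7

⟨x²⟩ = ∫ x²·|ψ|² dx (integrals over the domain).
With sin²θ = (1 − cos2θ)/2 on 0 ≤ x ≤ L: ∫sin²(nπx/L) dx = L/2, ∫x·sin²(nπx/L) dx = L²/4, ∫x²·sin²(nπx/L) dx = L³·(1/6 − 1/(4n²π²)); higher powers xᵏ the same way, integrating xᵏ·cos(2nπx/L) by parts.
⟨x²⟩ = 13.718.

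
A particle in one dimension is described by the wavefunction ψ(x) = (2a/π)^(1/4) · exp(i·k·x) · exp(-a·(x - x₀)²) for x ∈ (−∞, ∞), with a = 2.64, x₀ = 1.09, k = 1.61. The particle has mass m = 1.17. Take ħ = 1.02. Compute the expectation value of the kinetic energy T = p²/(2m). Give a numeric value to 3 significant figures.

2.33

T = −(ħ²/2m) d²/dx², so ⟨T⟩ = −(ħ²/2m) ∫ ψ*·ψ'' dx; with m = 1.17.
Gaussian moments (u = x − x₀): ∫u^(2j)·e^(−2au²) du = (2j−1)!!/(4a)^j · √(π/(2a)), odd powers integrate to 0; here √(π/(2a)) = 0.77136. Derivatives: ψ′ = (ik − 2au)·ψ, ψ″ = ((ik − 2au)² − 2a)·ψ; the odd-in-u pieces drop out.
⟨T⟩ = 2.3263.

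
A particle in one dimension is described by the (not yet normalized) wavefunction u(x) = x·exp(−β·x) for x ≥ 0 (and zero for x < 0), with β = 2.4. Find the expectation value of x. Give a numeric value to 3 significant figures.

0.625

⟨x⟩ = ∫ x·|u|² dx / ∫|u|² dx (integrals over the domain).
Every integrand reduces to terms xʲ·e^(−2βx) on [0, ∞); use ∫₀^∞ xʲ·e^(−2βx) dx = j!/(2β)^(j+1).
State is unnormalized: ∫|u|² dx = 0.018084, and ∫u*·x·u dx = 0.011303, so ⟨x⟩ = 0.011303 / 0.018084.
⟨x⟩ = 0.62500.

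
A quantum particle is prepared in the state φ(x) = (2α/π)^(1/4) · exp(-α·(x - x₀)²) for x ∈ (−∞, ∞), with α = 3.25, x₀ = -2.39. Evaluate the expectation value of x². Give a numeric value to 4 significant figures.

⟨x²⟩ = ∫ x²·|φ|² dx (integrals over the domain).
Gaussian moments (u = x − x₀): ∫u^(2j)·e^(−2αu²) du = (2j−1)!!/(4α)^j · √(π/(2α)), odd powers integrate to 0; here √(π/(2α)) = 0.69521.
⟨x²⟩ = 5.7890.

5.789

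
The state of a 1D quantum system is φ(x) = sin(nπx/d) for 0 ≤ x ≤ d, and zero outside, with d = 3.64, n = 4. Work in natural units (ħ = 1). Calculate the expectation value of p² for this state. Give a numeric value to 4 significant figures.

11.92

p² φ = −ħ² d²φ/dx²; ⟨p²⟩ = −ħ² ∫ φ*·φ'' dx / ∫|φ|² dx.
d/dx sin(nπx/d) = (nπ/d)·cos(nπx/d) and d²/dx² sin(nπx/d) = −(nπ/d)²·sin(nπx/d); on 0 ≤ x ≤ d, ∫sin²(nπx/d) dx = d/2 and ∫sin(nπx/d)·cos(nπx/d) dx = 0.
State is unnormalized: ∫|φ|² dx = 1.8200, and ∫φ*·(−ħ² φ'') dx = 21.691, so ⟨p²⟩ = 21.691 / 1.8200.
⟨p²⟩ = 11.918.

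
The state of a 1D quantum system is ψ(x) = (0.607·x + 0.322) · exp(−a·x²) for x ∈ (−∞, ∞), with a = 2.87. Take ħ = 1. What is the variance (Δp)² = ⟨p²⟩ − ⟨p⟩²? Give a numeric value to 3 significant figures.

Compute ⟨p⟩ and ⟨p²⟩ separately; (Δp)² = ⟨p²⟩ − ⟨p⟩².
Expand each integrand as polynomial × e^(−2ax²) and use ∫x^(2j)·e^(−2ax²) dx = (2j−1)!!/(4a)^j · √(π/(2a)), odd powers → 0; here √(π/(2a)) = 0.73981. Differentiate with the product rule, d/dx e^(−ax²) = −2ax·e^(−ax²).
Normalization: ∫|ψ|² dx = 0.10045.
⟨p⟩ = 0.0000 and ⟨p²⟩ = 4.2268.
(Δp)² = 4.2268 − (0.0000)² = 4.2268.

4.23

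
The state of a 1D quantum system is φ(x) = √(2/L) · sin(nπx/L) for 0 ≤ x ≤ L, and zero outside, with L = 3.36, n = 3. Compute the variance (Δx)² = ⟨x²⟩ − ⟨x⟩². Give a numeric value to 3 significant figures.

0.877

Compute ⟨x⟩ and ⟨x²⟩ separately, then (Δx)² = ⟨x²⟩ − ⟨x⟩².
With sin²θ = (1 − cos2θ)/2 on 0 ≤ x ≤ L: ∫sin²(nπx/L) dx = L/2, ∫x·sin²(nπx/L) dx = L²/4, ∫x²·sin²(nπx/L) dx = L³·(1/6 − 1/(4n²π²)); higher powers xᵏ the same way, integrating xᵏ·cos(2nπx/L) by parts.
⟨x⟩ = 1.6800 and ⟨x²⟩ = 3.6997.
(Δx)² = 3.6997 − (1.6800)² = 0.87725.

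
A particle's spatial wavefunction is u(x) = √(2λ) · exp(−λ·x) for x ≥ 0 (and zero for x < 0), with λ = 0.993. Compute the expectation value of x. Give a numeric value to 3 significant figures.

0.504

⟨x⟩ = ∫ x·|u|² dx (integrals over the domain).
Every integrand reduces to terms xʲ·e^(−2λx) on [0, ∞); use ∫₀^∞ xʲ·e^(−2λx) dx = j!/(2λ)^(j+1).
⟨x⟩ = 0.50352.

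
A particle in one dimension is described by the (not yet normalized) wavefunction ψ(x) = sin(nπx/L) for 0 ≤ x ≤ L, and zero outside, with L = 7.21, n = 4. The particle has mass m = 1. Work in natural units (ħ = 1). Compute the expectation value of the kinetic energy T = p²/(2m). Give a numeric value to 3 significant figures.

T = −(ħ²/2m) d²/dx², so ⟨T⟩ = −(ħ²/2m) ∫ ψ*·ψ'' dx / ∫|ψ|² dx; with m = 1.
d/dx sin(nπx/L) = (nπ/L)·cos(nπx/L) and d²/dx² sin(nπx/L) = −(nπ/L)²·sin(nπx/L); on 0 ≤ x ≤ L, ∫sin²(nπx/L) dx = L/2 and ∫sin(nπx/L)·cos(nπx/L) dx = 0.
State is unnormalized: ∫|ψ|² dx = 3.6050, and ∫ψ*·(−ħ²/2m · ψ'') dx = 5.4755, so ⟨T⟩ = 5.4755 / 3.6050.
⟨T⟩ = 1.5189.

1.52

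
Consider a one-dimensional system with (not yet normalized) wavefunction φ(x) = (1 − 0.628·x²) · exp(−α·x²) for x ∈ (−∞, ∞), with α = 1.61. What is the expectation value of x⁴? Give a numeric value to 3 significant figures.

0.0310

⟨x⁴⟩ = ∫ x⁴·|φ|² dx / ∫|φ|² dx (integrals over the domain).
Expand each integrand as polynomial × e^(−2αx²) and use ∫x^(2j)·e^(−2αx²) dx = (2j−1)!!/(4α)^j · √(π/(2α)), odd powers → 0; here √(π/(2α)) = 0.98775.
State is unnormalized: ∫|φ|² dx = 0.82329, and ∫φ*·x⁴·φ dx = 0.025555, so ⟨x⁴⟩ = 0.025555 / 0.82329.
⟨x⁴⟩ = 0.031040.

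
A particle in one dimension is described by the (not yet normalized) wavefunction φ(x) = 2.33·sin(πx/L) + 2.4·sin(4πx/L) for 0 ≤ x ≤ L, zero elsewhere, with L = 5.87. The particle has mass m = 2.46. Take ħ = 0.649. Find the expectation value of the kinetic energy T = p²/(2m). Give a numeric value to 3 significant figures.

0.214

T = −(ħ²/2m) d²/dx², so ⟨T⟩ = −(ħ²/2m) ∫ φ*·φ'' dx / ∫|φ|² dx; with m = 2.46.
d²/dx² sin(jπx/L) = −(jπ/L)²·sin(jπx/L); on 0 ≤ x ≤ L, ∫sin²(jπx/L) dx = L/2 and ∫sin(jπx/L)·sin(lπx/L) dx = 0 for j ≠ l, so only diagonal terms survive in ∫|φ|² and ∫φ·φ″; ∫φ·φ′ dx = [φ²/2] between the walls = 0.
State is unnormalized: ∫|φ|² dx = 32.839, and ∫φ*·(−ħ²/2m · φ'') dx = 7.0235, so ⟨T⟩ = 7.0235 / 32.839.
⟨T⟩ = 0.21388.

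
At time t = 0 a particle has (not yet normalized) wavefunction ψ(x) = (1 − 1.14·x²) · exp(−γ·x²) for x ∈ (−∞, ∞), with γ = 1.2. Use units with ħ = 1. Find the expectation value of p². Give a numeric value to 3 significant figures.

p² ψ = −ħ² d²ψ/dx²; ⟨p²⟩ = −ħ² ∫ ψ*·ψ'' dx / ∫|ψ|² dx.
Expand each integrand as polynomial × e^(−2γx²) and use ∫x^(2j)·e^(−2γx²) dx = (2j−1)!!/(4γ)^j · √(π/(2γ)), odd powers → 0; here √(π/(2γ)) = 1.1441. Differentiate with the product rule, d/dx e^(−γx²) = −2γx·e^(−γx²).
State is unnormalized: ∫|ψ|² dx = 0.79427, and ∫ψ*·(−ħ² ψ'') dx = 2.5672, so ⟨p²⟩ = 2.5672 / 0.79427.
⟨p²⟩ = 3.2321.

3.23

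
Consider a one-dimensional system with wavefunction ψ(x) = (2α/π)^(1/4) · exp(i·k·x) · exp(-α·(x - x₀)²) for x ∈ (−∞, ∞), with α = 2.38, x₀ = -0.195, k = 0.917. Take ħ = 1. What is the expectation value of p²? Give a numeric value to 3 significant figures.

3.22

p² ψ = −ħ² d²ψ/dx²; ⟨p²⟩ = −ħ² ∫ ψ*·ψ'' dx.
Gaussian moments (u = x − x₀): ∫u^(2j)·e^(−2αu²) du = (2j−1)!!/(4α)^j · √(π/(2α)), odd powers integrate to 0; here √(π/(2α)) = 0.81240. Derivatives: ψ′ = (ik − 2αu)·ψ, ψ″ = ((ik − 2αu)² − 2α)·ψ; the odd-in-u pieces drop out.
⟨p²⟩ = 3.2209.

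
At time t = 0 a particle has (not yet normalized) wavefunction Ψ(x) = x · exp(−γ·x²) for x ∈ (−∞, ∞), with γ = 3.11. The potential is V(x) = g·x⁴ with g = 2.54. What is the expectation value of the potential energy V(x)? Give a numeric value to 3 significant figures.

⟨V⟩ = ∫ V(x)·|Ψ|² dx / ∫|Ψ|² dx.
Expand each integrand as polynomial × e^(−2γx²) and use ∫x^(2j)·e^(−2γx²) dx = (2j−1)!!/(4γ)^j · √(π/(2γ)), odd powers → 0; here √(π/(2γ)) = 0.71069.
State is unnormalized: ∫|Ψ|² dx = 0.057129, and ∫Ψ*·V(x)·Ψ dx = 0.014065, so ⟨V⟩ = 0.014065 / 0.057129.
⟨V⟩ = 0.24620.

0.246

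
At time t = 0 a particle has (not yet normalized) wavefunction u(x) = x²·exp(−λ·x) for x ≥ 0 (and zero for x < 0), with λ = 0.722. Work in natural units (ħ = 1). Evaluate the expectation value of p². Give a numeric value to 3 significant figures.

0.174

p² u = −ħ² d²u/dx²; ⟨p²⟩ = −ħ² ∫ u*·u'' dx / ∫|u|² dx.
Differentiate x²·exp(−λ·x) with the product rule; every integrand then reduces to terms xʲ·e^(−2λx) on [0, ∞), with ∫₀^∞ xʲ·e^(−2λx) dx = j!/(2λ)^(j+1).
State is unnormalized: ∫|u|² dx = 3.8227, and ∫u*·(−ħ² u'') dx = 0.66425, so ⟨p²⟩ = 0.66425 / 3.8227.
⟨p²⟩ = 0.17376.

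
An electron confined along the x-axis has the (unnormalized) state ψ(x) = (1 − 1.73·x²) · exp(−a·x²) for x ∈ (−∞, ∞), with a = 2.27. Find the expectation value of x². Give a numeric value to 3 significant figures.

0.0607

⟨x²⟩ = ∫ x²·|ψ|² dx / ∫|ψ|² dx (integrals over the domain).
Expand each integrand as polynomial × e^(−2ax²) and use ∫x^(2j)·e^(−2ax²) dx = (2j−1)!!/(4a)^j · √(π/(2a)), odd powers → 0; here √(π/(2a)) = 0.83185.
State is unnormalized: ∫|ψ|² dx = 0.60546, and ∫ψ*·x²·ψ dx = 0.036769, so ⟨x²⟩ = 0.036769 / 0.60546.
⟨x²⟩ = 0.060729.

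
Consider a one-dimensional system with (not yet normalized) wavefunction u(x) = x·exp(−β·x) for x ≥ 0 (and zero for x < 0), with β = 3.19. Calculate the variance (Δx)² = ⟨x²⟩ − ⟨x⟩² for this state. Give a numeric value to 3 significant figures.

Compute ⟨x⟩ and ⟨x²⟩ separately, then (Δx)² = ⟨x²⟩ − ⟨x⟩².
Every integrand reduces to terms xʲ·e^(−2βx) on [0, ∞); use ∫₀^∞ xʲ·e^(−2βx) dx = j!/(2β)^(j+1).
Normalization: ∫|u|² dx = 0.0077014.
⟨x⟩ = 0.47022 and ⟨x²⟩ = 0.29481.
(Δx)² = 0.29481 − (0.47022)² = 0.073702.

0.0737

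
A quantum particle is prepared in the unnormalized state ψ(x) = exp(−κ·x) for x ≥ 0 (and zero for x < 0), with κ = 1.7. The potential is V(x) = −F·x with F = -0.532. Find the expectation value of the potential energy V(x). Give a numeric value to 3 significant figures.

⟨V⟩ = ∫ V(x)·|ψ|² dx / ∫|ψ|² dx.
Every integrand reduces to terms xʲ·e^(−2κx) on [0, ∞); use ∫₀^∞ xʲ·e^(−2κx) dx = j!/(2κ)^(j+1).
State is unnormalized: ∫|ψ|² dx = 0.29412, and ∫ψ*·V(x)·ψ dx = 0.046021, so ⟨V⟩ = 0.046021 / 0.29412.
⟨V⟩ = 0.15647.

0.156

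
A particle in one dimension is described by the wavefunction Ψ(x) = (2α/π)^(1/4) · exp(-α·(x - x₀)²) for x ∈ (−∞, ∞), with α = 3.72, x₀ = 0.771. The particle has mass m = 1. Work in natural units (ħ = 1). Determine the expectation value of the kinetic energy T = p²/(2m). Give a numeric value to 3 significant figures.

T = −(ħ²/2m) d²/dx², so ⟨T⟩ = −(ħ²/2m) ∫ Ψ*·Ψ'' dx; with m = 1.
Gaussian moments (u = x − x₀): ∫u^(2j)·e^(−2αu²) du = (2j−1)!!/(4α)^j · √(π/(2α)), odd powers integrate to 0; here √(π/(2α)) = 0.64981. Derivatives: d/dx e^(−αu²) = −2αu·e^(−αu²), d²/dx² e^(−αu²) = (4α²u² − 2α)·e^(−αu²).
⟨T⟩ = 1.8600.

1.86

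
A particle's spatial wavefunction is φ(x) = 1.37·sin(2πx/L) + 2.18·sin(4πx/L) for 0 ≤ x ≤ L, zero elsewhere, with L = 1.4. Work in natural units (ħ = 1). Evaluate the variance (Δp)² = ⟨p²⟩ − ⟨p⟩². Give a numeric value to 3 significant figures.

63.5

Compute ⟨p⟩ and ⟨p²⟩ separately; (Δp)² = ⟨p²⟩ − ⟨p⟩².
d²/dx² sin(jπx/L) = −(jπ/L)²·sin(jπx/L); on 0 ≤ x ≤ L, ∫sin²(jπx/L) dx = L/2 and ∫sin(jπx/L)·sin(lπx/L) dx = 0 for j ≠ l, so only diagonal terms survive in ∫|φ|² and ∫φ·φ″; ∫φ·φ′ dx = [φ²/2] between the walls = 0.
Normalization: ∫|φ|² dx = 4.6405.
⟨p⟩ = 0.0000 and ⟨p²⟩ = 63.460.
(Δp)² = 63.460 − (0.0000)² = 63.460.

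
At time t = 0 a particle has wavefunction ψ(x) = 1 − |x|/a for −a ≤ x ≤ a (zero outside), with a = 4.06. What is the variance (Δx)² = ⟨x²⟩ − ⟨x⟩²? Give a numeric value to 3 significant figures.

Compute ⟨x⟩ and ⟨x²⟩ separately, then (Δx)² = ⟨x²⟩ − ⟨x⟩².
ψ is even, so ∫ over [−a, a] = 2∫₀ᵃ with ψ = 1 − x/a there: ∫₀ᵃ (1 − x/a)² dx = a/3, ∫₀ᵃ x²(1 − x/a)² dx = a³/30, ∫₀ᵃ x⁴(1 − x/a)² dx = a⁵/105.
Normalization: ∫|ψ|² dx = 2.7067.
⟨x⟩ = 0.0000 and ⟨x²⟩ = 1.6484.
(Δx)² = 1.6484 − (0.0000)² = 1.6484.

1.65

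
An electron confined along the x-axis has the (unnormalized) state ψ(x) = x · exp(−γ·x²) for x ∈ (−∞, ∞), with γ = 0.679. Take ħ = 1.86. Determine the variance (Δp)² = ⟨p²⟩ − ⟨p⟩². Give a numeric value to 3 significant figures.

Compute ⟨p⟩ and ⟨p²⟩ separately; (Δp)² = ⟨p²⟩ − ⟨p⟩².
Expand each integrand as polynomial × e^(−2γx²) and use ∫x^(2j)·e^(−2γx²) dx = (2j−1)!!/(4γ)^j · √(π/(2γ)), odd powers → 0; here √(π/(2γ)) = 1.5210. Differentiate with the product rule, d/dx e^(−γx²) = −2γx·e^(−γx²).
Normalization: ∫|ψ|² dx = 0.56001.
⟨p⟩ = 0.0000 and ⟨p²⟩ = 7.0472.
(Δp)² = 7.0472 − (0.0000)² = 7.0472.

7.05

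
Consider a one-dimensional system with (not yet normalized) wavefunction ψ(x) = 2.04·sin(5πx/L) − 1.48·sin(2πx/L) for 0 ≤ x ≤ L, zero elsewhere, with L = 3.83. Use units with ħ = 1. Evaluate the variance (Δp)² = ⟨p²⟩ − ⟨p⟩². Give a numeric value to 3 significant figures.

11.9

Compute ⟨p⟩ and ⟨p²⟩ separately; (Δp)² = ⟨p²⟩ − ⟨p⟩².
d²/dx² sin(jπx/L) = −(jπ/L)²·sin(jπx/L); on 0 ≤ x ≤ L, ∫sin²(jπx/L) dx = L/2 and ∫sin(jπx/L)·sin(lπx/L) dx = 0 for j ≠ l, so only diagonal terms survive in ∫|ψ|² and ∫ψ·ψ″; ∫ψ·ψ′ dx = [ψ²/2] between the walls = 0.
Normalization: ∫|ψ|² dx = 12.164.
⟨p⟩ = 0.0000 and ⟨p²⟩ = 11.948.
(Δp)² = 11.948 − (0.0000)² = 11.948.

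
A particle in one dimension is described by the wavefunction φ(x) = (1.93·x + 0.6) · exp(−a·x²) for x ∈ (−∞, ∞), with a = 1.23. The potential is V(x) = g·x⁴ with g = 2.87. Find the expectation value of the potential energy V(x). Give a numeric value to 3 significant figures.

⟨V⟩ = ∫ V(x)·|φ|² dx / ∫|φ|² dx.
Expand each integrand as polynomial × e^(−2ax²) and use ∫x^(2j)·e^(−2ax²) dx = (2j−1)!!/(4a)^j · √(π/(2a)), odd powers → 0; here √(π/(2a)) = 1.1301.
State is unnormalized: ∫|φ|² dx = 1.2624, and ∫φ*·V(x)·φ dx = 1.6663, so ⟨V⟩ = 1.6663 / 1.2624.
⟨V⟩ = 1.3199.

1.32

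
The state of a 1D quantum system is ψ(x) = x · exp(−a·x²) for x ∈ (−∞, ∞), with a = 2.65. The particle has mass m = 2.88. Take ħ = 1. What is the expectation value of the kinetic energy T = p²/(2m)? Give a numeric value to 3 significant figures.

1.38

T = −(ħ²/2m) d²/dx², so ⟨T⟩ = −(ħ²/2m) ∫ ψ*·ψ'' dx / ∫|ψ|² dx; with m = 2.88.
Expand each integrand as polynomial × e^(−2ax²) and use ∫x^(2j)·e^(−2ax²) dx = (2j−1)!!/(4a)^j · √(π/(2a)), odd powers → 0; here √(π/(2a)) = 0.76990. Differentiate with the product rule, d/dx e^(−ax²) = −2ax·e^(−ax²).
State is unnormalized: ∫|ψ|² dx = 0.072633, and ∫ψ*·(−ħ²/2m · ψ'') dx = 0.10025, so ⟨T⟩ = 0.10025 / 0.072633.
⟨T⟩ = 1.3802.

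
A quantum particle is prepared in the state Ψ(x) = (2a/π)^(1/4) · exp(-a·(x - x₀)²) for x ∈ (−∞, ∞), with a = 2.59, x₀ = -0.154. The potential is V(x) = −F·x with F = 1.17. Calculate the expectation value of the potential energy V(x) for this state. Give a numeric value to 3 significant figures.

⟨V⟩ = ∫ V(x)·|Ψ|² dx.
Gaussian moments (u = x − x₀): ∫u^(2j)·e^(−2au²) du = (2j−1)!!/(4a)^j · √(π/(2a)), odd powers integrate to 0; here √(π/(2a)) = 0.77877.
⟨V⟩ = 0.18018.

0.180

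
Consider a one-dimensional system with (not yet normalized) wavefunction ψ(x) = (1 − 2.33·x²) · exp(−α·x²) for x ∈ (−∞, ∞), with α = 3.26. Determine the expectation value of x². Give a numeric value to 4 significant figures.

0.04225

⟨x²⟩ = ∫ x²·|ψ|² dx / ∫|ψ|² dx (integrals over the domain).
Expand each integrand as polynomial × e^(−2αx²) and use ∫x^(2j)·e^(−2αx²) dx = (2j−1)!!/(4α)^j · √(π/(2α)), odd powers → 0; here √(π/(2α)) = 0.69415.
State is unnormalized: ∫|ψ|² dx = 0.51257, and ∫ψ*·x²·ψ dx = 0.021656, so ⟨x²⟩ = 0.021656 / 0.51257.
⟨x²⟩ = 0.042249.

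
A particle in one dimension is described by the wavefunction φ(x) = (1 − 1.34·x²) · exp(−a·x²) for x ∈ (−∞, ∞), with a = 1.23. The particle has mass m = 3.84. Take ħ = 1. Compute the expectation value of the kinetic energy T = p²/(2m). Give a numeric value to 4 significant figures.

T = −(ħ²/2m) d²/dx², so ⟨T⟩ = −(ħ²/2m) ∫ φ*·φ'' dx / ∫|φ|² dx; with m = 3.84.
Expand each integrand as polynomial × e^(−2ax²) and use ∫x^(2j)·e^(−2ax²) dx = (2j−1)!!/(4a)^j · √(π/(2a)), odd powers → 0; here √(π/(2a)) = 1.1301. Differentiate with the product rule, d/dx e^(−ax²) = −2ax·e^(−ax²).
State is unnormalized: ∫|φ|² dx = 0.76599, and ∫φ*·(−ħ²/2m · φ'') dx = 0.37355, so ⟨T⟩ = 0.37355 / 0.76599.
⟨T⟩ = 0.48768.

0.4877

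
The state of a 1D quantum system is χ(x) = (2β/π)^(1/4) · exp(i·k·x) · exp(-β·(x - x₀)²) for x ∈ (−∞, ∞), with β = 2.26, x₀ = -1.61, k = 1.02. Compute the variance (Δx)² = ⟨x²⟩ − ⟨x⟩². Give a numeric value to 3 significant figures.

0.111

Compute ⟨x⟩ and ⟨x²⟩ separately, then (Δx)² = ⟨x²⟩ − ⟨x⟩².
Gaussian moments (u = x − x₀): ∫u^(2j)·e^(−2βu²) du = (2j−1)!!/(4β)^j · √(π/(2β)), odd powers integrate to 0; here √(π/(2β)) = 0.83369.
⟨x⟩ = -1.6100 and ⟨x²⟩ = 2.7027.
(Δx)² = 2.7027 − (-1.6100)² = 0.11062.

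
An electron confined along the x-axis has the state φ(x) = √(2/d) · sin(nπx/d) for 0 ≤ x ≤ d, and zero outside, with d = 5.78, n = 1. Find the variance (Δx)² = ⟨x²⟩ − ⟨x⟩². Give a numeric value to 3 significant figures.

Compute ⟨x⟩ and ⟨x²⟩ separately, then (Δx)² = ⟨x²⟩ − ⟨x⟩².
With sin²θ = (1 − cos2θ)/2 on 0 ≤ x ≤ d: ∫sin²(nπx/d) dx = d/2, ∫x·sin²(nπx/d) dx = d²/4, ∫x²·sin²(nπx/d) dx = d³·(1/6 − 1/(4n²π²)); higher powers xᵏ the same way, integrating xᵏ·cos(2nπx/d) by parts.
⟨x⟩ = 2.8900 and ⟨x²⟩ = 9.4436.
(Δx)² = 9.4436 − (2.8900)² = 1.0915.

1.09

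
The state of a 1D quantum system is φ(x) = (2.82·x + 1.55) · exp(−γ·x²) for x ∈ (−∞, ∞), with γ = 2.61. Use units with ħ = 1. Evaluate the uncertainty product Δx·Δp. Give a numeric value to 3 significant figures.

Δx = √(⟨x²⟩−⟨x⟩²), Δp = √(⟨p²⟩−⟨p⟩²).
Expand each integrand as polynomial × e^(−2γx²) and use ∫x^(2j)·e^(−2γx²) dx = (2j−1)!!/(4γ)^j · √(π/(2γ)), odd powers → 0; here √(π/(2γ)) = 0.77578. Differentiate with the product rule, d/dx e^(−γx²) = −2γx·e^(−γx²).
Normalization: ∫|φ|² dx = 2.4547.
⟨x⟩ = 0.26463, ⟨x²⟩ = 0.14190 ⇒ Δx = 0.26809.
⟨p⟩ = 0.0000, ⟨p²⟩ = 3.8666 ⇒ Δp = 1.9664.
Δx·Δp = 0.52716.

0.527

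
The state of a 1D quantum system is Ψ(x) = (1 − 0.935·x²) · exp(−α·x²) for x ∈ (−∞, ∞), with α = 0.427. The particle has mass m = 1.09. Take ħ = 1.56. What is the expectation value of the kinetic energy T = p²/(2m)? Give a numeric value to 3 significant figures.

2.49

T = −(ħ²/2m) d²/dx², so ⟨T⟩ = −(ħ²/2m) ∫ Ψ*·Ψ'' dx / ∫|Ψ|² dx; with m = 1.09.
Expand each integrand as polynomial × e^(−2αx²) and use ∫x^(2j)·e^(−2αx²) dx = (2j−1)!!/(4α)^j · √(π/(2α)), odd powers → 0; here √(π/(2α)) = 1.9180. Differentiate with the product rule, d/dx e^(−αx²) = −2αx·e^(−αx²).
State is unnormalized: ∫|Ψ|² dx = 1.5424, and ∫Ψ*·(−ħ²/2m · Ψ'') dx = 3.8331, so ⟨T⟩ = 3.8331 / 1.5424.
⟨T⟩ = 2.4851.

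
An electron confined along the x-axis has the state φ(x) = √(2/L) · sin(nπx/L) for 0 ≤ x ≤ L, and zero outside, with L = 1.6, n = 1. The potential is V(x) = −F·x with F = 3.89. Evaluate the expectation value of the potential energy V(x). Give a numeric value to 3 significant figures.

⟨V⟩ = ∫ V(x)·|φ|² dx.
With sin²θ = (1 − cos2θ)/2 on 0 ≤ x ≤ L: ∫sin²(nπx/L) dx = L/2, ∫x·sin²(nπx/L) dx = L²/4, ∫x²·sin²(nπx/L) dx = L³·(1/6 − 1/(4n²π²)); higher powers xᵏ the same way, integrating xᵏ·cos(2nπx/L) by parts.
⟨V⟩ = -3.1120.

-3.11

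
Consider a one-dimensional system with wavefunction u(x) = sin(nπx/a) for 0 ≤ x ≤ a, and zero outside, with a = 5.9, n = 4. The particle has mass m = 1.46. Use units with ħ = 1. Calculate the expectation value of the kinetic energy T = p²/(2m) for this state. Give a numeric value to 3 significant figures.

T = −(ħ²/2m) d²/dx², so ⟨T⟩ = −(ħ²/2m) ∫ u*·u'' dx / ∫|u|² dx; with m = 1.46.
d/dx sin(nπx/a) = (nπ/a)·cos(nπx/a) and d²/dx² sin(nπx/a) = −(nπ/a)²·sin(nπx/a); on 0 ≤ x ≤ a, ∫sin²(nπx/a) dx = a/2 and ∫sin(nπx/a)·cos(nπx/a) dx = 0.
State is unnormalized: ∫|u|² dx = 2.9500, and ∫u*·(−ħ²/2m · u'') dx = 4.5831, so ⟨T⟩ = 4.5831 / 2.9500.
⟨T⟩ = 1.5536.

1.55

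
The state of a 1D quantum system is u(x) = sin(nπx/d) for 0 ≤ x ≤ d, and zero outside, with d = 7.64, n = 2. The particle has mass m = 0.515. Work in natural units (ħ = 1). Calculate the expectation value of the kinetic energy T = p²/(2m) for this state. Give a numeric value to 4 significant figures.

0.6567

T = −(ħ²/2m) d²/dx², so ⟨T⟩ = −(ħ²/2m) ∫ u*·u'' dx / ∫|u|² dx; with m = 0.515.
d/dx sin(nπx/d) = (nπ/d)·cos(nπx/d) and d²/dx² sin(nπx/d) = −(nπ/d)²·sin(nπx/d); on 0 ≤ x ≤ d, ∫sin²(nπx/d) dx = d/2 and ∫sin(nπx/d)·cos(nπx/d) dx = 0.
State is unnormalized: ∫|u|² dx = 3.8200, and ∫u*·(−ħ²/2m · u'') dx = 2.5084, so ⟨T⟩ = 2.5084 / 3.8200.
⟨T⟩ = 0.65665.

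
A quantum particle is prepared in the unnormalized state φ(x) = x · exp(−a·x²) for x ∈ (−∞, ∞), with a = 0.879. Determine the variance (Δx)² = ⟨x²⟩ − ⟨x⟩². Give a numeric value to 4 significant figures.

Compute ⟨x⟩ and ⟨x²⟩ separately, then (Δx)² = ⟨x²⟩ − ⟨x⟩².
Expand each integrand as polynomial × e^(−2ax²) and use ∫x^(2j)·e^(−2ax²) dx = (2j−1)!!/(4a)^j · √(π/(2a)), odd powers → 0; here √(π/(2a)) = 1.3368.
Normalization: ∫|φ|² dx = 0.38020.
⟨x⟩ = 0.0000 and ⟨x²⟩ = 0.85324.
(Δx)² = 0.85324 − (0.0000)² = 0.85324.

0.8532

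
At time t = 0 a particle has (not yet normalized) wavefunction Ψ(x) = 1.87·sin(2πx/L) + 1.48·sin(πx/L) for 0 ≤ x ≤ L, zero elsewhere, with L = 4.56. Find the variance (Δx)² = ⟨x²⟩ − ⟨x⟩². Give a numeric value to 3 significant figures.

0.526

Compute ⟨x⟩ and ⟨x²⟩ separately, then (Δx)² = ⟨x²⟩ − ⟨x⟩².
On 0 ≤ x ≤ L (j ≠ l): ∫sin²(jπx/L) dx = L/2, ∫sin(jπx/L)·sin(lπx/L) dx = 0; diagonal moments ∫x·sin²(jπx/L) dx = L²/4, ∫x²·sin²(jπx/L) dx = L³·(1/6 − 1/(4j²π²)); cross terms ∫x·sin(jπx/L)·sin(lπx/L) dx = 0 for j + l even and −4jlL²/(π²(j² − l²)²) for j + l odd, ∫x²·sin(jπx/L)·sin(lπx/L) dx = (−1)^(j+l)·4jlL³/(π²(j² − l²)²); higher powers the same way via product-to-sum and parts.
Normalization: ∫|Ψ|² dx = 12.967.
⟨x⟩ = 1.4806 and ⟨x²⟩ = 2.7183.
(Δx)² = 2.7183 − (1.4806)² = 0.52611.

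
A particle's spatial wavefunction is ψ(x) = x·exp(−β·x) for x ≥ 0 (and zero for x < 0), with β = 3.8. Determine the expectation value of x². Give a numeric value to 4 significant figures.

⟨x²⟩ = ∫ x²·|ψ|² dx / ∫|ψ|² dx (integrals over the domain).
Every integrand reduces to terms xʲ·e^(−2βx) on [0, ∞); use ∫₀^∞ xʲ·e^(−2βx) dx = j!/(2β)^(j+1).
State is unnormalized: ∫|ψ|² dx = 0.0045561, and ∫ψ*·x²·ψ dx = 0.00094655, so ⟨x²⟩ = 0.00094655 / 0.0045561.
⟨x²⟩ = 0.20776.

0.2078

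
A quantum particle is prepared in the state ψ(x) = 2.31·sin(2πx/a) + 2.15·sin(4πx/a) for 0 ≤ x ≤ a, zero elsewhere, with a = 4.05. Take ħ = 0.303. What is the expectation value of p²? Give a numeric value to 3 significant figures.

0.529

p² ψ = −ħ² d²ψ/dx²; ⟨p²⟩ = −ħ² ∫ ψ*·ψ'' dx / ∫|ψ|² dx.
d²/dx² sin(jπx/a) = −(jπ/a)²·sin(jπx/a); on 0 ≤ x ≤ a, ∫sin²(jπx/a) dx = a/2 and ∫sin(jπx/a)·sin(lπx/a) dx = 0 for j ≠ l, so only diagonal terms survive in ∫|ψ|² and ∫ψ·ψ″; ∫ψ·ψ′ dx = [ψ²/2] between the walls = 0.
State is unnormalized: ∫|ψ|² dx = 20.166, and ∫ψ*·(−ħ² ψ'') dx = 10.661, so ⟨p²⟩ = 10.661 / 20.166.
⟨p²⟩ = 0.52868.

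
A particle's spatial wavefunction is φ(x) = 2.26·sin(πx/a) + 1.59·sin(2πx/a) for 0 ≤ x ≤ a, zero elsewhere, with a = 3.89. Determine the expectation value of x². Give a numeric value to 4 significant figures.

1.902

⟨x²⟩ = ∫ x²·|φ|² dx / ∫|φ|² dx (integrals over the domain).
On 0 ≤ x ≤ a (j ≠ l): ∫sin²(jπx/a) dx = a/2, ∫sin(jπx/a)·sin(lπx/a) dx = 0; diagonal moments ∫x·sin²(jπx/a) dx = a²/4, ∫x²·sin²(jπx/a) dx = a³·(1/6 − 1/(4j²π²)); cross terms ∫x·sin(jπx/a)·sin(lπx/a) dx = 0 for j + l even and −4jla²/(π²(j² − l²)²) for j + l odd, ∫x²·sin(jπx/a)·sin(lπx/a) dx = (−1)^(j+l)·4jla³/(π²(j² − l²)²); higher powers the same way via product-to-sum and parts.
State is unnormalized: ∫|φ|² dx = 14.851, and ∫φ*·x²·φ dx = 28.253, so ⟨x²⟩ = 28.253 / 14.851.
⟨x²⟩ = 1.9023.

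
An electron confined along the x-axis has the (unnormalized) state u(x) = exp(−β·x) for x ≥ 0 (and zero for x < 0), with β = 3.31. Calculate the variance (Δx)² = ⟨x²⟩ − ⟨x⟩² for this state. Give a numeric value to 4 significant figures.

Compute ⟨x⟩ and ⟨x²⟩ separately, then (Δx)² = ⟨x²⟩ − ⟨x⟩².
Every integrand reduces to terms xʲ·e^(−2βx) on [0, ∞); use ∫₀^∞ xʲ·e^(−2βx) dx = j!/(2β)^(j+1).
Normalization: ∫|u|² dx = 0.15106.
⟨x⟩ = 0.15106 and ⟨x²⟩ = 0.045637.
(Δx)² = 0.045637 − (0.15106)² = 0.022818.

0.02282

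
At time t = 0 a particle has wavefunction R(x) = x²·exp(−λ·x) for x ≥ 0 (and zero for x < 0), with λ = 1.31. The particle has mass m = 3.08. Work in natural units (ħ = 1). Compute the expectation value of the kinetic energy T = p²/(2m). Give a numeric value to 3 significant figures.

0.0929

T = −(ħ²/2m) d²/dx², so ⟨T⟩ = −(ħ²/2m) ∫ R*·R'' dx / ∫|R|² dx; with m = 3.08.
Differentiate x²·exp(−λ·x) with the product rule; every integrand then reduces to terms xʲ·e^(−2λx) on [0, ∞), with ∫₀^∞ xʲ·e^(−2λx) dx = j!/(2λ)^(j+1).
State is unnormalized: ∫|R|² dx = 0.19440, and ∫R*·(−ħ²/2m · R'') dx = 0.018053, so ⟨T⟩ = 0.018053 / 0.19440.
⟨T⟩ = 0.092863.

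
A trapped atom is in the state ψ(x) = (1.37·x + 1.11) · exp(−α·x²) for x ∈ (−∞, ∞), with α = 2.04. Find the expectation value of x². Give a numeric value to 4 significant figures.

0.1611

⟨x²⟩ = ∫ x²·|ψ|² dx / ∫|ψ|² dx (integrals over the domain).
Expand each integrand as polynomial × e^(−2αx²) and use ∫x^(2j)·e^(−2αx²) dx = (2j−1)!!/(4α)^j · √(π/(2α)), odd powers → 0; here √(π/(2α)) = 0.87750.
State is unnormalized: ∫|ψ|² dx = 1.2830, and ∫ψ*·x²·ψ dx = 0.20670, so ⟨x²⟩ = 0.20670 / 1.2830.
⟨x²⟩ = 0.16111.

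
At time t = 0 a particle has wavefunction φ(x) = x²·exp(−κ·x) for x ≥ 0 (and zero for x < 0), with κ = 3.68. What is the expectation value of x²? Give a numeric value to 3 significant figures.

0.554

⟨x²⟩ = ∫ x²·|φ|² dx / ∫|φ|² dx (integrals over the domain).
Every integrand reduces to terms xʲ·e^(−2κx) on [0, ∞); use ∫₀^∞ xʲ·e^(−2κx) dx = j!/(2κ)^(j+1).
State is unnormalized: ∫|φ|² dx = 0.0011113, and ∫φ*·x²·φ dx = 0.00061544, so ⟨x²⟩ = 0.00061544 / 0.0011113.
⟨x²⟩ = 0.55382.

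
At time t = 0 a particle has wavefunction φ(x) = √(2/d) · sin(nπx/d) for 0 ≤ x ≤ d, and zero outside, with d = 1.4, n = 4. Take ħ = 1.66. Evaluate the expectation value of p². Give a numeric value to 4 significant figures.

222.0

p² φ = −ħ² d²φ/dx²; ⟨p²⟩ = −ħ² ∫ φ*·φ'' dx.
d/dx sin(nπx/d) = (nπ/d)·cos(nπx/d) and d²/dx² sin(nπx/d) = −(nπ/d)²·sin(nπx/d); on 0 ≤ x ≤ d, ∫sin²(nπx/d) dx = d/2 and ∫sin(nπx/d)·cos(nπx/d) dx = 0.
⟨p²⟩ = 222.01.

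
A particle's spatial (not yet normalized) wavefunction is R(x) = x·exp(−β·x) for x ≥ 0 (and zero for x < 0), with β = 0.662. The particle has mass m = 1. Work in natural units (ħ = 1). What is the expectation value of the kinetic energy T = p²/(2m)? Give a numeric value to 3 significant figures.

T = −(ħ²/2m) d²/dx², so ⟨T⟩ = −(ħ²/2m) ∫ R*·R'' dx / ∫|R|² dx; with m = 1.
Differentiate x·exp(−β·x) with the product rule; every integrand then reduces to terms xʲ·e^(−2βx) on [0, ∞), with ∫₀^∞ xʲ·e^(−2βx) dx = j!/(2β)^(j+1).
State is unnormalized: ∫|R|² dx = 0.86172, and ∫R*·(−ħ²/2m · R'') dx = 0.18882, so ⟨T⟩ = 0.18882 / 0.86172.
⟨T⟩ = 0.21912.

0.219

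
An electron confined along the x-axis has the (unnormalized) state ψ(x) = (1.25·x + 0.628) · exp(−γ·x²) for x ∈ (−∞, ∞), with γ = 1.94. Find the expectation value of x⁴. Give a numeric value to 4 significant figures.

⟨x⁴⟩ = ∫ x⁴·|ψ|² dx / ∫|ψ|² dx (integrals over the domain).
Expand each integrand as polynomial × e^(−2γx²) and use ∫x^(2j)·e^(−2γx²) dx = (2j−1)!!/(4γ)^j · √(π/(2γ)), odd powers → 0; here √(π/(2γ)) = 0.89983.
State is unnormalized: ∫|ψ|² dx = 0.53606, and ∫ψ*·x⁴·ψ dx = 0.062812, so ⟨x⁴⟩ = 0.062812 / 0.53606.
⟨x⁴⟩ = 0.11717.

0.1172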